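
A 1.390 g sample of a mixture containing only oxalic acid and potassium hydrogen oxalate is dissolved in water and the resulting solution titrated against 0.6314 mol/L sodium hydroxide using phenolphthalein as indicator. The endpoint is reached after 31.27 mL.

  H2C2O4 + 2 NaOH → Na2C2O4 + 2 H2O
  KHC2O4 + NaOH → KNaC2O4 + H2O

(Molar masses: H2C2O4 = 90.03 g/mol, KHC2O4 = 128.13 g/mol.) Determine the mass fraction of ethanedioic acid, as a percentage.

44.41 %

n(NaOH) = 0.03127 × 0.6314 = 0.01974 mol
Let x = n(H2C2O4), y = n(KHC2O4).
Titrant: 2x + 1y = 0.01974;  mass: 90.03x + 128.13y = 1.390
Solving, x = 6.857 × 10^-3 mol, y = 6.031 × 10^-3 mol
mass of H2C2O4 = 6.857 × 10^-3 × 90.03 = 0.6173 g
% H2C2O4 = 0.6173 / 1.390 × 100 = 44.41 %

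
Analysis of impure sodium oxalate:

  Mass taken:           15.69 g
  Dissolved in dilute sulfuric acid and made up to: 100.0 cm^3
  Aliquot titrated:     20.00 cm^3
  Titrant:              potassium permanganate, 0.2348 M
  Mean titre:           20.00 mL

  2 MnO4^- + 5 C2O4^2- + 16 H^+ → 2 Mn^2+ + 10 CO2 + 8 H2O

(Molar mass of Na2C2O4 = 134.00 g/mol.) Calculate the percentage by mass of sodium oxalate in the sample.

50.13 %

n(KMnO4) per titration = 0.02000 × 0.2348 = 4.696 × 10^-3 mol
From the 5:2 ratio, n(Na2C2O4) in each aliquot = 5/2 × 4.696 × 10^-3 = 0.01174 mol
n(Na2C2O4) in the whole flask = 0.01174 × 100.0/20.00 = 0.05870 mol
mass of Na2C2O4 = 0.05870 × 134.00 = 7.866 g
% Na2C2O4 = 7.866 / 15.69 × 100 = 50.13 %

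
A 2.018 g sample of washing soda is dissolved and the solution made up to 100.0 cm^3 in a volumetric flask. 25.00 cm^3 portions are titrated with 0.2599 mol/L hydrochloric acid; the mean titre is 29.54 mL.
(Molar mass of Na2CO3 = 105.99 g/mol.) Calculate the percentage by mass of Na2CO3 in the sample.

80.65 %

Na2CO3 + 2 HCl → 2 NaCl + H2O + CO2
n(HCl) per titration = 0.02954 × 0.2599 = 7.677 × 10^-3 mol
From the 1:2 ratio, n(Na2CO3) in each aliquot = 1/2 × 7.677 × 10^-3 = 3.839 × 10^-3 mol
n(Na2CO3) in the whole flask = 3.839 × 10^-3 × 100.0/25.00 = 0.01535 mol
mass of Na2CO3 = 0.01535 × 105.99 = 1.627 g
% Na2CO3 = 1.627 / 2.018 × 100 = 80.65 %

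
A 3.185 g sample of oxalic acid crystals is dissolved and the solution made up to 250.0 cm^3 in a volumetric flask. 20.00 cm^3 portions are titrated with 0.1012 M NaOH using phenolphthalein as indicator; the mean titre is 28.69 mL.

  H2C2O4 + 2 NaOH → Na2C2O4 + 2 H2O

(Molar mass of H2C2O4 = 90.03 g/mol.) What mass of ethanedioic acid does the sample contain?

1.634 g

n(NaOH) per titration = 0.02869 × 0.1012 = 2.903 × 10^-3 mol
From the 1:2 ratio, n(H2C2O4) in each aliquot = 1/2 × 2.903 × 10^-3 = 1.452 × 10^-3 mol
n(H2C2O4) in the whole flask = 1.452 × 10^-3 × 250.0/20.00 = 0.01815 mol
mass of H2C2O4 = 0.01815 × 90.03 = 1.634 g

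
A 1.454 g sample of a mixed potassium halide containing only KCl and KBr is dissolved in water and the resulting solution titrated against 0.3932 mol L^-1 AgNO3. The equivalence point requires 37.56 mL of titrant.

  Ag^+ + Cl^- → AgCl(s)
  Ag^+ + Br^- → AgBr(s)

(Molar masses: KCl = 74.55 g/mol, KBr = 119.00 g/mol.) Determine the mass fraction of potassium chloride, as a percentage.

35.00 %

n(AgNO3) = 0.03756 × 0.3932 = 0.01477 mol
Let x = n(KCl), y = n(KBr).
Titrant: 1x + 1y = 0.01477;  mass: 74.55x + 119.00y = 1.454
Solving, x = 6.827 × 10^-3 mol, y = 7.942 × 10^-3 mol
mass of KCl = 6.827 × 10^-3 × 74.55 = 0.5090 g
% KCl = 0.5090 / 1.454 × 100 = 35.00 %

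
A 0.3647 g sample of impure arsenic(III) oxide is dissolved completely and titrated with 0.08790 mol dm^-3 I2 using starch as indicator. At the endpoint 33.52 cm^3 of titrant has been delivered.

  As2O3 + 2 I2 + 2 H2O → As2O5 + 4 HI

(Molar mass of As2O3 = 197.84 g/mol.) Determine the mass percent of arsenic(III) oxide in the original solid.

n(I2) = 0.03352 L × 0.08790 mol/L = 2.946 × 10^-3 mol
From the 1:2 ratio, n(As2O3) = 1/2 × 2.946 × 10^-3 = 1.473 × 10^-3 mol
mass of As2O3 = 1.473 × 10^-3 × 197.84 g/mol = 0.2915 g
% As2O3 = 0.2915 / 0.3647 × 100 = 79.92 %

79.92 %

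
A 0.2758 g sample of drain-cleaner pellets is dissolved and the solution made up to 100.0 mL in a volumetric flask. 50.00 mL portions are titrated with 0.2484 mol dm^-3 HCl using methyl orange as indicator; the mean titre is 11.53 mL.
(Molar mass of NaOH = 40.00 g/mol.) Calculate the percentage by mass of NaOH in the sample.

NaOH + HCl → NaCl + H2O
n(HCl) per titration = 0.01153 × 0.2484 = 2.864 × 10^-3 mol
n(NaOH) in each aliquot = 2.864 × 10^-3 mol (1:1 ratio)
n(NaOH) in the whole flask = 2.864 × 10^-3 × 100.0/50.00 = 5.728 × 10^-3 mol
mass of NaOH = 5.728 × 10^-3 × 40.00 = 0.2291 g
% NaOH = 0.2291 / 0.2758 × 100 = 83.08 %

83.08 %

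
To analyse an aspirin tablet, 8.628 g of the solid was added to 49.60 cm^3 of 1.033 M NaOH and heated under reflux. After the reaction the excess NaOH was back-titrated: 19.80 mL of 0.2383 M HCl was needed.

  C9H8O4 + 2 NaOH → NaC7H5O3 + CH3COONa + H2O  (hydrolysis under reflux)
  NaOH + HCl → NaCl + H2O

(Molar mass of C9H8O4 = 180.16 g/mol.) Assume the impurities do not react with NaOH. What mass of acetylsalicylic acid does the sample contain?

4.190 g

n(NaOH) added = 0.04960 × 1.033 = 0.05124 mol
n(HCl) used in back-titration = 0.01980 × 0.2383 = 4.718 × 10^-3 mol
n(NaOH) left over = 4.718 × 10^-3 mol (1:1 ratio)
n(NaOH) consumed by analyte = 0.05124 − 4.718 × 10^-3 = 0.04652 mol
From the 1:2 ratio, n(C9H8O4) = 1/2 × 0.04652 = 0.02326 mol
mass of C9H8O4 = 0.02326 × 180.16 = 4.190 g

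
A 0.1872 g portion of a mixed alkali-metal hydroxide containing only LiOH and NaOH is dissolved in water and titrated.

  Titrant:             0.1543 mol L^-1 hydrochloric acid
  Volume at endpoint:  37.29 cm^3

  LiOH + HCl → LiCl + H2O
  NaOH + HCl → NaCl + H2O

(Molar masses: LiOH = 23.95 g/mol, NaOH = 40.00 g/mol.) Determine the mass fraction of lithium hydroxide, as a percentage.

n(HCl) = 0.03729 × 0.1543 = 5.754 × 10^-3 mol
Let x = n(LiOH), y = n(NaOH).
Titrant: 1x + 1y = 5.754 × 10^-3;  mass: 23.95x + 40.00y = 0.1872
Solving, x = 2.676 × 10^-3 mol, y = 3.078 × 10^-3 mol
mass of LiOH = 2.676 × 10^-3 × 23.95 = 0.06410 g
% LiOH = 0.06410 / 0.1872 × 100 = 34.24 %

34.24 %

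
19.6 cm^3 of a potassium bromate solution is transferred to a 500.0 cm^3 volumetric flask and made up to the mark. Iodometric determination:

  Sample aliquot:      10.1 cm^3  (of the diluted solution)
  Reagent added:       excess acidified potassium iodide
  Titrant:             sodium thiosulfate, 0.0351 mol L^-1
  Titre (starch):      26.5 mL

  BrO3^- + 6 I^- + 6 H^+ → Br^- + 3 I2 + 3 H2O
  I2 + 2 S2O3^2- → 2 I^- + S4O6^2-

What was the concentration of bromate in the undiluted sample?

0.392 mol/L

n(S2O3^2-) = 0.0265 × 0.0351 = 9.30 × 10^-4 mol
n(I2) = n(S2O3^2-)/2 = 4.65 × 10^-4 mol
From the 1:3 ratio, n(BrO3^-) in the aliquot = 1/3 × 4.65 × 10^-4 = 1.55 × 10^-4 mol
[BrO3^-]_dilute = 1.55 × 10^-4 / 0.0101 = 0.0153 mol/L
[BrO3^-]_original = 0.0153 × 500.0/19.6 = 0.392 mol/L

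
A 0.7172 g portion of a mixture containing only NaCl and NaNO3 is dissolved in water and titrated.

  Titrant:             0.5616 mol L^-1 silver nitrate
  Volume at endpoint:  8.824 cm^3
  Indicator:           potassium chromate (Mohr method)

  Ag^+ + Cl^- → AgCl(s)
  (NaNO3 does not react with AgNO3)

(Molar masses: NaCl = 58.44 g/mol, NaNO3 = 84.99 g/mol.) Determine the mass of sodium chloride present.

n(AgNO3) = 0.008824 × 0.5616 = 4.956 × 10^-3 mol
Let x = n(NaCl), y = n(NaNO3).
Titrant: 1x = 4.956 × 10^-3;  mass: 58.44x + 84.99y = 0.7172
Solving, x = 4.956 × 10^-3 mol, y = 5.031 × 10^-3 mol
mass of NaCl = 4.956 × 10^-3 × 58.44 = 0.2896 g

0.2896 g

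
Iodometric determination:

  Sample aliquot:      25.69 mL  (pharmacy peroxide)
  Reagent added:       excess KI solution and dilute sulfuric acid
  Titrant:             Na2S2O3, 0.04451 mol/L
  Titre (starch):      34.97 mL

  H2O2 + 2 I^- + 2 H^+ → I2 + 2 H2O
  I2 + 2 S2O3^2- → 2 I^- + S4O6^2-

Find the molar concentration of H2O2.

0.03029 mol/L

n(S2O3^2-) = 0.03497 × 0.04451 = 1.557 × 10^-3 mol
n(I2) = n(S2O3^2-)/2 = 7.783 × 10^-4 mol
n(H2O2) in the aliquot = 7.783 × 10^-4 mol (1:1 ratio)
[H2O2] = 7.783 × 10^-4 / 0.02569 = 0.03029 mol/L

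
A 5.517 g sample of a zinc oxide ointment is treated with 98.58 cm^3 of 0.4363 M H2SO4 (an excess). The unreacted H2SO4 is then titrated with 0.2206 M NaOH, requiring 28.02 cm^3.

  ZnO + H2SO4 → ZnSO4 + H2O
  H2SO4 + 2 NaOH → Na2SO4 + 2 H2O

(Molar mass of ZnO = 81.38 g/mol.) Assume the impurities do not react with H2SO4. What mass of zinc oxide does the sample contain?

n(H2SO4) added = 0.09858 × 0.4363 = 0.04301 mol
n(NaOH) used in back-titration = 0.02802 × 0.2206 = 6.181 × 10^-3 mol
From the 1:2 ratio, n(H2SO4) left over = 1/2 × 6.181 × 10^-3 = 3.091 × 10^-3 mol
n(H2SO4) consumed by analyte = 0.04301 − 3.091 × 10^-3 = 0.03992 mol
n(ZnO) = 0.03992 mol (1:1 ratio)
mass of ZnO = 0.03992 × 81.38 = 3.249 g

3.249 g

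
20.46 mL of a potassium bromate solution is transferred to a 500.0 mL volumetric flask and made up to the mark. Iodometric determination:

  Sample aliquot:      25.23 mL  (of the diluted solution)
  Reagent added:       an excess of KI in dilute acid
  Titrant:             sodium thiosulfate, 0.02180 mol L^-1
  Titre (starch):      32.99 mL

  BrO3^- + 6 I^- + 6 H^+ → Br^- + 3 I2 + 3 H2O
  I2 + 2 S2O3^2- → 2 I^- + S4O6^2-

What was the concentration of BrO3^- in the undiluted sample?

0.1161 mol/L

n(S2O3^2-) = 0.03299 × 0.02180 = 7.192 × 10^-4 mol
n(I2) = n(S2O3^2-)/2 = 3.596 × 10^-4 mol
From the 1:3 ratio, n(BrO3^-) in the aliquot = 1/3 × 3.596 × 10^-4 = 1.199 × 10^-4 mol
[BrO3^-]_dilute = 1.199 × 10^-4 / 0.02523 = 0.004751 mol/L
[BrO3^-]_original = 0.004751 × 500.0/20.46 = 0.1161 mol/L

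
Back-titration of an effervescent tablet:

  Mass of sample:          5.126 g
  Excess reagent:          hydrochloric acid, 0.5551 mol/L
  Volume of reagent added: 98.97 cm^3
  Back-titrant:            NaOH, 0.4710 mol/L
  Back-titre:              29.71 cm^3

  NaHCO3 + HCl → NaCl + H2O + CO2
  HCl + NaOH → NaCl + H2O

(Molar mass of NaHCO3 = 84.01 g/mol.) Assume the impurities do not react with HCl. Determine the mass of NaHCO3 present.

3.440 g

n(HCl) added = 0.09897 × 0.5551 = 0.05494 mol
n(NaOH) used in back-titration = 0.02971 × 0.4710 = 0.01399 mol
n(HCl) left over = 0.01399 mol (1:1 ratio)
n(HCl) consumed by analyte = 0.05494 − 0.01399 = 0.04094 mol
n(NaHCO3) = 0.04094 mol (1:1 ratio)
mass of NaHCO3 = 0.04094 × 84.01 = 3.440 g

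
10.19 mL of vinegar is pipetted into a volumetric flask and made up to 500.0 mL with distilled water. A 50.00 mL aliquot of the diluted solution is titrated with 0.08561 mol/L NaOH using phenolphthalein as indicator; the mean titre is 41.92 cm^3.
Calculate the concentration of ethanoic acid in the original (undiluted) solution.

CH3COOH + NaOH → CH3COONa + H2O
n(NaOH) = 0.04192 × 0.08561 = 3.589 × 10^-3 mol
n(CH3COOH) in the aliquot = 3.589 × 10^-3 mol (1:1 ratio)
[CH3COOH]_dilute = 3.589 × 10^-3 / 0.05000 = 0.07178 mol/L
Dilution factor = 500.0 / 10.19 = 49.07
[CH3COOH]_stock = 0.07178 × 49.07 = 3.522 mol/L

3.522 mol/L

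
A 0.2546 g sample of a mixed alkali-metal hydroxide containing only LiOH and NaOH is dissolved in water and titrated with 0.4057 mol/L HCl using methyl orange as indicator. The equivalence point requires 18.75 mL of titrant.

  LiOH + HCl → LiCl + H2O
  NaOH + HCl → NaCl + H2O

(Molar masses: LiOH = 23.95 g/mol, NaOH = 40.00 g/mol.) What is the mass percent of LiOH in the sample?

29.11 %

n(HCl) = 0.01875 × 0.4057 = 7.607 × 10^-3 mol
Let x = n(LiOH), y = n(NaOH).
Titrant: 1x + 1y = 7.607 × 10^-3;  mass: 23.95x + 40.00y = 0.2546
Solving, x = 3.095 × 10^-3 mol, y = 4.512 × 10^-3 mol
mass of LiOH = 3.095 × 10^-3 × 23.95 = 0.07413 g
% LiOH = 0.07413 / 0.2546 × 100 = 29.11 %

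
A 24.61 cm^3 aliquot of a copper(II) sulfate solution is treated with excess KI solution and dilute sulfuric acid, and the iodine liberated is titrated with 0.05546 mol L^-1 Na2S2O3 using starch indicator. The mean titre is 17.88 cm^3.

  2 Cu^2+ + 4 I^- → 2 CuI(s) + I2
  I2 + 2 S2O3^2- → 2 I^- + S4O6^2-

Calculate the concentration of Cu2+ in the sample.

0.04029 mol/L

n(S2O3^2-) = 0.01788 × 0.05546 = 9.916 × 10^-4 mol
n(I2) = n(S2O3^2-)/2 = 4.958 × 10^-4 mol
From the 2:1 ratio, n(Cu2+) in the aliquot = 2/1 × 4.958 × 10^-4 = 9.916 × 10^-4 mol
[Cu2+] = 9.916 × 10^-4 / 0.02461 = 0.04029 mol/L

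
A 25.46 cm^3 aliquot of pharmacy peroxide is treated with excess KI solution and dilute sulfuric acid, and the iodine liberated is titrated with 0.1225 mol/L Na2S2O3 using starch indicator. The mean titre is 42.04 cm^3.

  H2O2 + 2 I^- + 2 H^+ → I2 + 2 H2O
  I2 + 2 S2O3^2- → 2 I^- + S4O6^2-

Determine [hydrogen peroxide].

0.1011 mol/L

n(S2O3^2-) = 0.04204 × 0.1225 = 5.150 × 10^-3 mol
n(I2) = n(S2O3^2-)/2 = 2.575 × 10^-3 mol
n(H2O2) in the aliquot = 2.575 × 10^-3 mol (1:1 ratio)
[H2O2] = 2.575 × 10^-3 / 0.02546 = 0.1011 mol/L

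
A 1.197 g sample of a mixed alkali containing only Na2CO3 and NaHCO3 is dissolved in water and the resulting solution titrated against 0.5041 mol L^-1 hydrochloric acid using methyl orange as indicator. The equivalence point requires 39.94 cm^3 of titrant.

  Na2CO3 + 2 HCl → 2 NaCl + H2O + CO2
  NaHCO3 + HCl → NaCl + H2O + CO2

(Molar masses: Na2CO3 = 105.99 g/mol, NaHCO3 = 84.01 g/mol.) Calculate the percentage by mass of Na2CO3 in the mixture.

70.58 %

n(HCl) = 0.03994 × 0.5041 = 0.02013 mol
Let x = n(Na2CO3), y = n(NaHCO3).
Titrant: 2x + 1y = 0.02013;  mass: 105.99x + 84.01y = 1.197
Solving, x = 7.971 × 10^-3 mol, y = 4.192 × 10^-3 mol
mass of Na2CO3 = 7.971 × 10^-3 × 105.99 = 0.8448 g
% Na2CO3 = 0.8448 / 1.197 × 100 = 70.58 %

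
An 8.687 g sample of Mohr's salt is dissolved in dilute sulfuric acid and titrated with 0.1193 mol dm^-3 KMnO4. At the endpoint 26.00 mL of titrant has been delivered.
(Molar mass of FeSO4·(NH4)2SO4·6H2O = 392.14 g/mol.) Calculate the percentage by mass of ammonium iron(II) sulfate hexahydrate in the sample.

MnO4^- + 5 Fe^2+ + 8 H^+ → Mn^2+ + 5 Fe^3+ + 4 H2O
n(KMnO4) = 0.02600 L × 0.1193 mol/L = 3.102 × 10^-3 mol
From the 5:1 ratio, n(FeSO4·(NH4)2SO4·6H2O) = 5/1 × 3.102 × 10^-3 = 0.01551 mol
mass of FeSO4·(NH4)2SO4·6H2O = 0.01551 × 392.14 g/mol = 6.082 g
% FeSO4·(NH4)2SO4·6H2O = 6.082 / 8.687 × 100 = 70.01 %

70.01 %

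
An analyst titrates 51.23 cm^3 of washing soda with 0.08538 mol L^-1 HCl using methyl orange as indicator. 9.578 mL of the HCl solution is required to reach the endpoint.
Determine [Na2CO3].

Na2CO3 + 2 HCl → 2 NaCl + H2O + CO2
n(HCl) = 0.009578 L × 0.08538 mol/L = 8.178 × 10^-4 mol
From the 1:2 mole ratio, n(Na2CO3) = 1/2 × 8.178 × 10^-4 = 4.089 × 10^-4 mol
[Na2CO3] = 4.089 × 10^-4 mol / 0.05123 L = 0.007981 mol/L

0.007981 mol/L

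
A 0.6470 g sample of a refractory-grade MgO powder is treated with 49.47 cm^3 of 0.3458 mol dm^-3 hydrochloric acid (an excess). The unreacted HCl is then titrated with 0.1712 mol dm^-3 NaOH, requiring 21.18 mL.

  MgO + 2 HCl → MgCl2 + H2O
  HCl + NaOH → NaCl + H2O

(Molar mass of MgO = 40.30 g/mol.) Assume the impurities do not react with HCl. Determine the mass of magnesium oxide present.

0.2716 g

n(HCl) added = 0.04947 × 0.3458 = 0.01711 mol
n(NaOH) used in back-titration = 0.02118 × 0.1712 = 3.626 × 10^-3 mol
n(HCl) left over = 3.626 × 10^-3 mol (1:1 ratio)
n(HCl) consumed by analyte = 0.01711 − 3.626 × 10^-3 = 0.01348 mol
From the 1:2 ratio, n(MgO) = 1/2 × 0.01348 = 6.740 × 10^-3 mol
mass of MgO = 6.740 × 10^-3 × 40.30 = 0.2716 g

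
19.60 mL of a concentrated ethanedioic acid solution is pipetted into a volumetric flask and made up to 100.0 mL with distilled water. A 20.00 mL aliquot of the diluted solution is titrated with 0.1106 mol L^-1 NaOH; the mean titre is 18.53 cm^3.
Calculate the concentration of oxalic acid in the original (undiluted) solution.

H2C2O4 + 2 NaOH → Na2C2O4 + 2 H2O
n(NaOH) = 0.01853 × 0.1106 = 2.049 × 10^-3 mol
From the 1:2 ratio, n(H2C2O4) in the aliquot = 1/2 × 2.049 × 10^-3 = 1.025 × 10^-3 mol
[H2C2O4]_dilute = 1.025 × 10^-3 / 0.02000 = 0.05124 mol/L
Dilution factor = 100.0 / 19.60 = 5.102
[H2C2O4]_stock = 0.05124 × 5.102 = 0.2614 mol/L

0.2614 mol/L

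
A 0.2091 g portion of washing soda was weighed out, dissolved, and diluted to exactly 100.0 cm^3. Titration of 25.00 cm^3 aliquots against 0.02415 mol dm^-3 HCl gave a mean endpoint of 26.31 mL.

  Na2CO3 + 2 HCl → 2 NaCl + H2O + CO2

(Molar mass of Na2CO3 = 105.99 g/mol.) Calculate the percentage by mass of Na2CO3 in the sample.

64.41 %

n(HCl) per titration = 0.02631 × 0.02415 = 6.354 × 10^-4 mol
From the 1:2 ratio, n(Na2CO3) in each aliquot = 1/2 × 6.354 × 10^-4 = 3.177 × 10^-4 mol
n(Na2CO3) in the whole flask = 3.177 × 10^-4 × 100.0/25.00 = 1.271 × 10^-3 mol
mass of Na2CO3 = 1.271 × 10^-3 × 105.99 = 0.1347 g
% Na2CO3 = 0.1347 / 0.2091 × 100 = 64.41 %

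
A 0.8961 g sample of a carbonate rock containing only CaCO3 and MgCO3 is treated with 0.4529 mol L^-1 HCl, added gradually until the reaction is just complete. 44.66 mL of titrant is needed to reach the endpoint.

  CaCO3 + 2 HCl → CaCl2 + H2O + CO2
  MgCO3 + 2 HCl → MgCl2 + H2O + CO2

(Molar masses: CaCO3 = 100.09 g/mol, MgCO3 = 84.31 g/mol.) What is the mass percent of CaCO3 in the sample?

n(HCl) = 0.04466 × 0.4529 = 0.02023 mol
Let x = n(CaCO3), y = n(MgCO3).
Titrant: 2x + 2y = 0.02023;  mass: 100.09x + 84.31y = 0.8961
Solving, x = 2.754 × 10^-3 mol, y = 7.360 × 10^-3 mol
mass of CaCO3 = 2.754 × 10^-3 × 100.09 = 0.2756 g
% CaCO3 = 0.2756 / 0.8961 × 100 = 30.76 %

30.76 %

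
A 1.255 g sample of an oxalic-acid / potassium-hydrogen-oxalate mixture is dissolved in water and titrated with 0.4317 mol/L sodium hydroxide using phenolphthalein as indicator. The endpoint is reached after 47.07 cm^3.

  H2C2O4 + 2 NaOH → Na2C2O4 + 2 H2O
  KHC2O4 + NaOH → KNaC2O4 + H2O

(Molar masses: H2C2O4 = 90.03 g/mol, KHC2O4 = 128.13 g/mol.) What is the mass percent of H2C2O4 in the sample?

58.20 %

n(NaOH) = 0.04707 × 0.4317 = 0.02032 mol
Let x = n(H2C2O4), y = n(KHC2O4).
Titrant: 2x + 1y = 0.02032;  mass: 90.03x + 128.13y = 1.255
Solving, x = 8.113 × 10^-3 mol, y = 4.094 × 10^-3 mol
mass of H2C2O4 = 8.113 × 10^-3 × 90.03 = 0.7304 g
% H2C2O4 = 0.7304 / 1.255 × 100 = 58.20 %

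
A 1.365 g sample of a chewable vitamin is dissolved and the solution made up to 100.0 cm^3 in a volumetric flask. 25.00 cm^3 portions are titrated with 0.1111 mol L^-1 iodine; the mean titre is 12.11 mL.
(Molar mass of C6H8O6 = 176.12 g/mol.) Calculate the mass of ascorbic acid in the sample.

0.9478 g

C6H8O6 + I2 → C6H6O6 + 2 HI
n(I2) per titration = 0.01211 × 0.1111 = 1.345 × 10^-3 mol
n(C6H8O6) in each aliquot = 1.345 × 10^-3 mol (1:1 ratio)
n(C6H8O6) in the whole flask = 1.345 × 10^-3 × 100.0/25.00 = 5.382 × 10^-3 mol
mass of C6H8O6 = 5.382 × 10^-3 × 176.12 = 0.9478 g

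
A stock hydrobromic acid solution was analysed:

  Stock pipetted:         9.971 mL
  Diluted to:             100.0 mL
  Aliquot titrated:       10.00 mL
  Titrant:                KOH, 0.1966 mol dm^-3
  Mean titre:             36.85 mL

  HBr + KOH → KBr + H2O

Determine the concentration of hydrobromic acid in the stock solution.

7.266 mol/L

n(KOH) = 0.03685 × 0.1966 = 7.245 × 10^-3 mol
n(HBr) in the aliquot = 7.245 × 10^-3 mol (1:1 ratio)
[HBr]_dilute = 7.245 × 10^-3 / 0.01000 = 0.7245 mol/L
Dilution factor = 100.0 / 9.971 = 10.03
[HBr]_stock = 0.7245 × 10.03 = 7.266 mol/L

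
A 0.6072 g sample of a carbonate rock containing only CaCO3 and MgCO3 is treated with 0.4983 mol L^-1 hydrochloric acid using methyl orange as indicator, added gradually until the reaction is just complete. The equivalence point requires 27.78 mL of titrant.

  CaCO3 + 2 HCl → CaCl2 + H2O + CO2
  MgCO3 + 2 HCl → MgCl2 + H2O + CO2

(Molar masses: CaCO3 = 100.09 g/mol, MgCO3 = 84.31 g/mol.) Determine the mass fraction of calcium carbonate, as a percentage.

24.71 %

n(HCl) = 0.02778 × 0.4983 = 0.01384 mol
Let x = n(CaCO3), y = n(MgCO3).
Titrant: 2x + 2y = 0.01384;  mass: 100.09x + 84.31y = 0.6072
Solving, x = 1.499 × 10^-3 mol, y = 5.422 × 10^-3 mol
mass of CaCO3 = 1.499 × 10^-3 × 100.09 = 0.1501 g
% CaCO3 = 0.1501 / 0.6072 × 100 = 24.71 %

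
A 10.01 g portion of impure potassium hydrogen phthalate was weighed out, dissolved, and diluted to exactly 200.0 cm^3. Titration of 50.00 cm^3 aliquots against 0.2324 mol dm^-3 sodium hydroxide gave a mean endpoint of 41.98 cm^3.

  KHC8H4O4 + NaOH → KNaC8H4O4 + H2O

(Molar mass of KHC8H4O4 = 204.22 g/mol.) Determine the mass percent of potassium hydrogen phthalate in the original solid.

n(NaOH) per titration = 0.04198 × 0.2324 = 9.756 × 10^-3 mol
n(KHC8H4O4) in each aliquot = 9.756 × 10^-3 mol (1:1 ratio)
n(KHC8H4O4) in the whole flask = 9.756 × 10^-3 × 200.0/50.00 = 0.03902 mol
mass of KHC8H4O4 = 0.03902 × 204.22 = 7.970 g
% KHC8H4O4 = 7.970 / 10.01 × 100 = 79.62 %

79.62 %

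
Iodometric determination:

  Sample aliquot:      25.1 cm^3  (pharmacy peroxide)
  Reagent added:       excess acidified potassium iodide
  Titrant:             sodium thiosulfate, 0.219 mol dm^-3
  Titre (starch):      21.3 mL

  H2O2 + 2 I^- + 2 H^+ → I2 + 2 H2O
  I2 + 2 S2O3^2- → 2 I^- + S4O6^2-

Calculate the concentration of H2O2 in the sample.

n(S2O3^2-) = 0.0213 × 0.219 = 4.66 × 10^-3 mol
n(I2) = n(S2O3^2-)/2 = 2.33 × 10^-3 mol
n(H2O2) in the aliquot = 2.33 × 10^-3 mol (1:1 ratio)
[H2O2] = 2.33 × 10^-3 / 0.0251 = 0.0929 mol/L

0.0929 mol/L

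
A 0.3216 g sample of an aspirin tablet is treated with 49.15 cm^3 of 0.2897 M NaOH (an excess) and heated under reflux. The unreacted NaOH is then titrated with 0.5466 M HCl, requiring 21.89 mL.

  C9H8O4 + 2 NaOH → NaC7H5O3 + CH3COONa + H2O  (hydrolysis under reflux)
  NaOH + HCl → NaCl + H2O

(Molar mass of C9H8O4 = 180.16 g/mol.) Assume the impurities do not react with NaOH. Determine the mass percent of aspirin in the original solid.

63.69 %

n(NaOH) added = 0.04915 × 0.2897 = 0.01424 mol
n(HCl) used in back-titration = 0.02189 × 0.5466 = 0.01197 mol
n(NaOH) left over = 0.01197 mol (1:1 ratio)
n(NaOH) consumed by analyte = 0.01424 − 0.01197 = 2.274 × 10^-3 mol
From the 1:2 ratio, n(C9H8O4) = 1/2 × 2.274 × 10^-3 = 1.137 × 10^-3 mol
mass of C9H8O4 = 1.137 × 10^-3 × 180.16 = 0.2048 g
% C9H8O4 = 0.2048 / 0.3216 × 100 = 63.69 %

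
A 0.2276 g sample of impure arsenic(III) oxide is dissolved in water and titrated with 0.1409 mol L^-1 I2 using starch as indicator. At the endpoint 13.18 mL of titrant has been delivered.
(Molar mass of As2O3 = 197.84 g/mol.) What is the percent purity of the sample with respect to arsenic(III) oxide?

80.71 %

As2O3 + 2 I2 + 2 H2O → As2O5 + 4 HI
n(I2) = 0.01318 L × 0.1409 mol/L = 1.857 × 10^-3 mol
From the 1:2 ratio, n(As2O3) = 1/2 × 1.857 × 10^-3 = 9.285 × 10^-4 mol
mass of As2O3 = 9.285 × 10^-4 × 197.84 g/mol = 0.1837 g
% As2O3 = 0.1837 / 0.2276 × 100 = 80.71 %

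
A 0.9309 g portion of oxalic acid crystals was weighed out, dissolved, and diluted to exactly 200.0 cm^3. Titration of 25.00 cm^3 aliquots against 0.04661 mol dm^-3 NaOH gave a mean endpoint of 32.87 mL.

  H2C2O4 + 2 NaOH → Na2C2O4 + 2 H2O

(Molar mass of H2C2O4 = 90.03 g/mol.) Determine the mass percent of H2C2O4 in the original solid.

59.27 %

n(NaOH) per titration = 0.03287 × 0.04661 = 1.532 × 10^-3 mol
From the 1:2 ratio, n(H2C2O4) in each aliquot = 1/2 × 1.532 × 10^-3 = 7.660 × 10^-4 mol
n(H2C2O4) in the whole flask = 7.660 × 10^-4 × 200.0/25.00 = 6.128 × 10^-3 mol
mass of H2C2O4 = 6.128 × 10^-3 × 90.03 = 0.5517 g
% H2C2O4 = 0.5517 / 0.9309 × 100 = 59.27 %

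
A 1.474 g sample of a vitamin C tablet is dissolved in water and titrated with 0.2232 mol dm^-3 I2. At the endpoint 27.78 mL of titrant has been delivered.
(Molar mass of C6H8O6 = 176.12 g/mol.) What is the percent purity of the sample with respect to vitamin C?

74.09 %

C6H8O6 + I2 → C6H6O6 + 2 HI
n(I2) = 0.02778 L × 0.2232 mol/L = 6.200 × 10^-3 mol
n(C6H8O6) = 6.200 × 10^-3 mol (1:1 ratio)
mass of C6H8O6 = 6.200 × 10^-3 × 176.12 g/mol = 1.092 g
% C6H8O6 = 1.092 / 1.474 × 100 = 74.09 %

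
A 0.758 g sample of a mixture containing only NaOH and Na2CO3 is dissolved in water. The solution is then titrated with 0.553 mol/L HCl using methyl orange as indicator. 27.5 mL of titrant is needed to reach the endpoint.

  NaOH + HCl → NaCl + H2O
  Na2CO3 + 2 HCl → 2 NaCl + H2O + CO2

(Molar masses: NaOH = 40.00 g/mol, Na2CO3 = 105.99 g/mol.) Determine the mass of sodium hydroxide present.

0.148 g

n(HCl) = 0.0275 × 0.553 = 0.0152 mol
Let x = n(NaOH), y = n(Na2CO3).
Titrant: 1x + 2y = 0.0152;  mass: 40.00x + 105.99y = 0.758
Solving, x = 3.69 × 10^-3 mol, y = 5.76 × 10^-3 mol
mass of NaOH = 3.69 × 10^-3 × 40.00 = 0.148 g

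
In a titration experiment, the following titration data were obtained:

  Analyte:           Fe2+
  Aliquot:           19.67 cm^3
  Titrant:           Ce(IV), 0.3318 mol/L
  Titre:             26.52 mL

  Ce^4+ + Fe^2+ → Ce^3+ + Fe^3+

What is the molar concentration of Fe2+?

0.4473 mol/L

n(Ce4+) = 0.02652 L × 0.3318 mol/L = 8.799 × 10^-3 mol
n(Fe2+) = 8.799 × 10^-3 mol (1:1 mole ratio)
[Fe2+] = 8.799 × 10^-3 mol / 0.01967 L = 0.4473 mol/L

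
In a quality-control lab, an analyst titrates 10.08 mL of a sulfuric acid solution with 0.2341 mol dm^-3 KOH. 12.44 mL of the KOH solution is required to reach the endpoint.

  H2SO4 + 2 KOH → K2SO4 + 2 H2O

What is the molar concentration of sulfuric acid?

n(KOH) = 0.01244 L × 0.2341 mol/L = 2.912 × 10^-3 mol
From the 1:2 mole ratio, n(H2SO4) = 1/2 × 2.912 × 10^-3 = 1.456 × 10^-3 mol
[H2SO4] = 1.456 × 10^-3 mol / 0.01008 L = 0.1445 mol/L

0.1445 mol/L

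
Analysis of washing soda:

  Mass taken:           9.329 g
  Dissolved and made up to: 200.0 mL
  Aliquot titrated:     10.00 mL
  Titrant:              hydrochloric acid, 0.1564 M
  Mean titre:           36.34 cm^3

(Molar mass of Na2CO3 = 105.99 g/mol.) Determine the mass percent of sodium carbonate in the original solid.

64.57 %

Na2CO3 + 2 HCl → 2 NaCl + H2O + CO2
n(HCl) per titration = 0.03634 × 0.1564 = 5.684 × 10^-3 mol
From the 1:2 ratio, n(Na2CO3) in each aliquot = 1/2 × 5.684 × 10^-3 = 2.842 × 10^-3 mol
n(Na2CO3) in the whole flask = 2.842 × 10^-3 × 200.0/10.00 = 0.05684 mol
mass of Na2CO3 = 0.05684 × 105.99 = 6.024 g
% Na2CO3 = 6.024 / 9.329 × 100 = 64.57 %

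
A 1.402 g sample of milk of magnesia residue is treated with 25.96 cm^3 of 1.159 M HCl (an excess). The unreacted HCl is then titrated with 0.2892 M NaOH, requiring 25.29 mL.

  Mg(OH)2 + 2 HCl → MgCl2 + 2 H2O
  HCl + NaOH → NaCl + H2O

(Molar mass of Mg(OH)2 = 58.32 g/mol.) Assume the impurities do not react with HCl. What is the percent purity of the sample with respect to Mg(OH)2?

n(HCl) added = 0.02596 × 1.159 = 0.03009 mol
n(NaOH) used in back-titration = 0.02529 × 0.2892 = 7.314 × 10^-3 mol
n(HCl) left over = 7.314 × 10^-3 mol (1:1 ratio)
n(HCl) consumed by analyte = 0.03009 − 7.314 × 10^-3 = 0.02277 mol
From the 1:2 ratio, n(Mg(OH)2) = 1/2 × 0.02277 = 0.01139 mol
mass of Mg(OH)2 = 0.01139 × 58.32 = 0.6641 g
% Mg(OH)2 = 0.6641 / 1.402 × 100 = 47.37 %

47.37 %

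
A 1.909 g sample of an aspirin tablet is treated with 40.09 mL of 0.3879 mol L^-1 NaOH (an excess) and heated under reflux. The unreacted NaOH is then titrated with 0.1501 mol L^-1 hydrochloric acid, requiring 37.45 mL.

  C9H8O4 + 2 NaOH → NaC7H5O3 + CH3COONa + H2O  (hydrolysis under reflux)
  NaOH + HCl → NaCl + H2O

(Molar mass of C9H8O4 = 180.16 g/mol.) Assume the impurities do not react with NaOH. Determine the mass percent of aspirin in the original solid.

n(NaOH) added = 0.04009 × 0.3879 = 0.01555 mol
n(HCl) used in back-titration = 0.03745 × 0.1501 = 5.621 × 10^-3 mol
n(NaOH) left over = 5.621 × 10^-3 mol (1:1 ratio)
n(NaOH) consumed by analyte = 0.01555 − 5.621 × 10^-3 = 9.930 × 10^-3 mol
From the 1:2 ratio, n(C9H8O4) = 1/2 × 9.930 × 10^-3 = 4.965 × 10^-3 mol
mass of C9H8O4 = 4.965 × 10^-3 × 180.16 = 0.8945 g
% C9H8O4 = 0.8945 / 1.909 × 100 = 46.86 %

46.86 %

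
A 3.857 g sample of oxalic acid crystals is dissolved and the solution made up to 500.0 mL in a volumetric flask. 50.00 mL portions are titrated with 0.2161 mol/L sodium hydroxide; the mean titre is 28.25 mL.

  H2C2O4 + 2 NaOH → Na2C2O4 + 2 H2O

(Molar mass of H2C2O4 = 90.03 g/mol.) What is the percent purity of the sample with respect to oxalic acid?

n(NaOH) per titration = 0.02825 × 0.2161 = 6.105 × 10^-3 mol
From the 1:2 ratio, n(H2C2O4) in each aliquot = 1/2 × 6.105 × 10^-3 = 3.052 × 10^-3 mol
n(H2C2O4) in the whole flask = 3.052 × 10^-3 × 500.0/50.00 = 0.03052 mol
mass of H2C2O4 = 0.03052 × 90.03 = 2.748 g
% H2C2O4 = 2.748 / 3.857 × 100 = 71.25 %

71.25 %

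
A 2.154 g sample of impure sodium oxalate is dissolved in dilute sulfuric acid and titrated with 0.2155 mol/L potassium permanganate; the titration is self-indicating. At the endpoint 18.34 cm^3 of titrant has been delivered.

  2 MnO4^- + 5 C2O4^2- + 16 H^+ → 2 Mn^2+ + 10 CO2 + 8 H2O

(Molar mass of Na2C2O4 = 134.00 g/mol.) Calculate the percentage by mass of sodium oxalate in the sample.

n(KMnO4) = 0.01834 L × 0.2155 mol/L = 3.952 × 10^-3 mol
From the 5:2 ratio, n(Na2C2O4) = 5/2 × 3.952 × 10^-3 = 9.881 × 10^-3 mol
mass of Na2C2O4 = 9.881 × 10^-3 × 134.00 g/mol = 1.324 g
% Na2C2O4 = 1.324 / 2.154 × 100 = 61.47 %

61.47 %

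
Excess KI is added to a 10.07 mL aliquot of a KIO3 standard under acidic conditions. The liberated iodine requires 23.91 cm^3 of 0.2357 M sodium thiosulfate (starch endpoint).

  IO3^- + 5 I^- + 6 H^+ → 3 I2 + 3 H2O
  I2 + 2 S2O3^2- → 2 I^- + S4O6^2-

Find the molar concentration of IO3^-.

n(S2O3^2-) = 0.02391 × 0.2357 = 5.636 × 10^-3 mol
n(I2) = n(S2O3^2-)/2 = 2.818 × 10^-3 mol
From the 1:3 ratio, n(IO3^-) in the aliquot = 1/3 × 2.818 × 10^-3 = 9.393 × 10^-4 mol
[IO3^-] = 9.393 × 10^-4 / 0.01007 = 0.09327 mol/L

0.09327 M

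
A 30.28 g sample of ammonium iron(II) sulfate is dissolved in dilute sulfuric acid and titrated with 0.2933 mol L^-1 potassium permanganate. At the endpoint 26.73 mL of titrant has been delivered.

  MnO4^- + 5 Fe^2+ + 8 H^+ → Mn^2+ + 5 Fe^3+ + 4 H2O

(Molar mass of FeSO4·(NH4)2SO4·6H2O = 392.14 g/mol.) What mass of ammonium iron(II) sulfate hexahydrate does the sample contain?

15.37 g

n(KMnO4) = 0.02673 L × 0.2933 mol/L = 7.840 × 10^-3 mol
From the 5:1 ratio, n(FeSO4·(NH4)2SO4·6H2O) = 5/1 × 7.840 × 10^-3 = 0.03920 mol
mass of FeSO4·(NH4)2SO4·6H2O = 0.03920 × 392.14 g/mol = 15.37 g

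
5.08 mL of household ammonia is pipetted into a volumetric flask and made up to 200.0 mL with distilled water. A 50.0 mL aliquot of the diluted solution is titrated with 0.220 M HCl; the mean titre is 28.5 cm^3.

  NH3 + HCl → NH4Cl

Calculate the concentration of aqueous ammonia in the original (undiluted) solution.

n(HCl) = 0.0285 × 0.220 = 6.27 × 10^-3 mol
n(NH3) in the aliquot = 6.27 × 10^-3 mol (1:1 ratio)
[NH3]_dilute = 6.27 × 10^-3 / 0.0500 = 0.125 mol/L
Dilution factor = 200.0 / 5.08 = 39.37
[NH3]_stock = 0.125 × 39.37 = 4.94 mol/L

4.94 M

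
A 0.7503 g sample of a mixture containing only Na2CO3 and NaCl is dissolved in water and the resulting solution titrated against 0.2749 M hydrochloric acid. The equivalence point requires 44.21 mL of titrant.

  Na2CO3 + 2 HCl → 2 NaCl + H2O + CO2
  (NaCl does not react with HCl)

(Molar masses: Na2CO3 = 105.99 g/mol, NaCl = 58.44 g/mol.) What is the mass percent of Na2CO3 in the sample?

n(HCl) = 0.04421 × 0.2749 = 0.01215 mol
Let x = n(Na2CO3), y = n(NaCl).
Titrant: 2x = 0.01215;  mass: 105.99x + 58.44y = 0.7503
Solving, x = 6.077 × 10^-3 mol, y = 1.818 × 10^-3 mol
mass of Na2CO3 = 6.077 × 10^-3 × 105.99 = 0.6441 g
% Na2CO3 = 0.6441 / 0.7503 × 100 = 85.84 %

85.84 %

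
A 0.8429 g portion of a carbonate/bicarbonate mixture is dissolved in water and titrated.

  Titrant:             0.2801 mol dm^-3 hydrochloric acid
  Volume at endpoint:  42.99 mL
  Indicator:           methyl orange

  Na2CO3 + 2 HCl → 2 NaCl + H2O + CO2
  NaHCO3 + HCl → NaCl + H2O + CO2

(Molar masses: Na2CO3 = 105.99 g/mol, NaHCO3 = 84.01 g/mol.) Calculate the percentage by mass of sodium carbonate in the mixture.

34.20 %

n(HCl) = 0.04299 × 0.2801 = 0.01204 mol
Let x = n(Na2CO3), y = n(NaHCO3).
Titrant: 2x + 1y = 0.01204;  mass: 105.99x + 84.01y = 0.8429
Solving, x = 2.720 × 10^-3 mol, y = 6.602 × 10^-3 mol
mass of Na2CO3 = 2.720 × 10^-3 × 105.99 = 0.2883 g
% Na2CO3 = 0.2883 / 0.8429 × 100 = 34.20 %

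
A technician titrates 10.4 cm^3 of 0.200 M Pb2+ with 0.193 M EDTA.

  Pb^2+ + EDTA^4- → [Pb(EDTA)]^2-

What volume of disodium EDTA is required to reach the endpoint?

n(Pb2+) = 0.0104 L × 0.200 mol/L = 2.08 × 10^-3 mol
n(EDTA) = 2.08 × 10^-3 mol (1:1 stoichiometry)
V(EDTA) = 2.08 × 10^-3 mol / 0.193 mol/L = 0.0108 L = 10.8 mL

10.8 mL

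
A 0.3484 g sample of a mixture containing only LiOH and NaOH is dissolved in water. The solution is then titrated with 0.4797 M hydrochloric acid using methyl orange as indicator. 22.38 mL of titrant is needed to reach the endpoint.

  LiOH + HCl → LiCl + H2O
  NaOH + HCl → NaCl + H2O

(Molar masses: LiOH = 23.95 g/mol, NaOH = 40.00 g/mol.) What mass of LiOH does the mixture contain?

n(HCl) = 0.02238 × 0.4797 = 0.01074 mol
Let x = n(LiOH), y = n(NaOH).
Titrant: 1x + 1y = 0.01074;  mass: 23.95x + 40.00y = 0.3484
Solving, x = 5.048 × 10^-3 mol, y = 5.687 × 10^-3 mol
mass of LiOH = 5.048 × 10^-3 × 23.95 = 0.1209 g

0.1209 g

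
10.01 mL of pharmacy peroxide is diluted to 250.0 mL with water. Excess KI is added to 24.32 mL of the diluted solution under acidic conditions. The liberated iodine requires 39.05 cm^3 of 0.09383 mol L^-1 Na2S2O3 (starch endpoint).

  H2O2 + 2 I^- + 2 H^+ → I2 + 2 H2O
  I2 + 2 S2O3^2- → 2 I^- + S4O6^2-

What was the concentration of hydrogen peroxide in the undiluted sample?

n(S2O3^2-) = 0.03905 × 0.09383 = 3.664 × 10^-3 mol
n(I2) = n(S2O3^2-)/2 = 1.832 × 10^-3 mol
n(H2O2) in the aliquot = 1.832 × 10^-3 mol (1:1 ratio)
[H2O2]_dilute = 1.832 × 10^-3 / 0.02432 = 0.07533 mol/L
[H2O2]_original = 0.07533 × 250.0/10.01 = 1.881 mol/L

1.881 mol/L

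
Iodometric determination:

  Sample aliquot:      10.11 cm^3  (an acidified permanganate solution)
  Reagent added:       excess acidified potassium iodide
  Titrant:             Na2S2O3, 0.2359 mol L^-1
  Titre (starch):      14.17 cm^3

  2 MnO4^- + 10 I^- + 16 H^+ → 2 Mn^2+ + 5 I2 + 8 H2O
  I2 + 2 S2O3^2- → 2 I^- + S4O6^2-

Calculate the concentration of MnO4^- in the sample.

0.06613 mol/L

n(S2O3^2-) = 0.01417 × 0.2359 = 3.343 × 10^-3 mol
n(I2) = n(S2O3^2-)/2 = 1.671 × 10^-3 mol
From the 2:5 ratio, n(MnO4^-) in the aliquot = 2/5 × 1.671 × 10^-3 = 6.685 × 10^-4 mol
[MnO4^-] = 6.685 × 10^-4 / 0.01011 = 0.06613 mol/L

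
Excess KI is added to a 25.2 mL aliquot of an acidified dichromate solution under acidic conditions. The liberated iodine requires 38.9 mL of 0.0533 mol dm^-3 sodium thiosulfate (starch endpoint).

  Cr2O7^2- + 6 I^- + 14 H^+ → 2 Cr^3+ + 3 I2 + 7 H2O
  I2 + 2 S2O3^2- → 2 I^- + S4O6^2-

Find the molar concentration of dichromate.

0.0137 mol/L

n(S2O3^2-) = 0.0389 × 0.0533 = 2.07 × 10^-3 mol
n(I2) = n(S2O3^2-)/2 = 1.04 × 10^-3 mol
From the 1:3 ratio, n(Cr2O7^2-) in the aliquot = 1/3 × 1.04 × 10^-3 = 3.46 × 10^-4 mol
[Cr2O7^2-] = 3.46 × 10^-4 / 0.0252 = 0.0137 mol/L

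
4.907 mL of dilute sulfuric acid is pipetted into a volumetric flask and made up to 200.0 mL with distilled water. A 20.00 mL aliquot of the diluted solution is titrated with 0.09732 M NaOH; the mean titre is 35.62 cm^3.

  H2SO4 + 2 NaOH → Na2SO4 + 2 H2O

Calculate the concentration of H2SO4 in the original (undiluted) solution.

3.532 M

n(NaOH) = 0.03562 × 0.09732 = 3.467 × 10^-3 mol
From the 1:2 ratio, n(H2SO4) in the aliquot = 1/2 × 3.467 × 10^-3 = 1.733 × 10^-3 mol
[H2SO4]_dilute = 1.733 × 10^-3 / 0.02000 = 0.08666 mol/L
Dilution factor = 200.0 / 4.907 = 40.76
[H2SO4]_stock = 0.08666 × 40.76 = 3.532 mol/L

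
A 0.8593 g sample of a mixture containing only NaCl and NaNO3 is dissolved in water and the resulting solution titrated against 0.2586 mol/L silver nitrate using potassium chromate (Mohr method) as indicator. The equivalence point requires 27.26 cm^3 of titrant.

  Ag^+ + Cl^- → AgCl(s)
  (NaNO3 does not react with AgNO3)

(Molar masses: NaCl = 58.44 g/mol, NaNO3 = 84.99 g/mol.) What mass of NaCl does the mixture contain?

0.4120 g

n(AgNO3) = 0.02726 × 0.2586 = 7.049 × 10^-3 mol
Let x = n(NaCl), y = n(NaNO3).
Titrant: 1x = 7.049 × 10^-3;  mass: 58.44x + 84.99y = 0.8593
Solving, x = 7.049 × 10^-3 mol, y = 5.263 × 10^-3 mol
mass of NaCl = 7.049 × 10^-3 × 58.44 = 0.4120 g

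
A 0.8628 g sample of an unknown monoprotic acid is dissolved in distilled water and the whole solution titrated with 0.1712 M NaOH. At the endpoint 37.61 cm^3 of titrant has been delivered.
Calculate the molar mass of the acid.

134.0 g/mol

n(NaOH) = 0.03761 L × 0.1712 mol/L = 6.439 × 10^-3 mol
n(HA) = 6.439 × 10^-3 mol (1:1 ratio)
M = m / n = 0.8628 g / 6.439 × 10^-3 mol = 134.0 g/mol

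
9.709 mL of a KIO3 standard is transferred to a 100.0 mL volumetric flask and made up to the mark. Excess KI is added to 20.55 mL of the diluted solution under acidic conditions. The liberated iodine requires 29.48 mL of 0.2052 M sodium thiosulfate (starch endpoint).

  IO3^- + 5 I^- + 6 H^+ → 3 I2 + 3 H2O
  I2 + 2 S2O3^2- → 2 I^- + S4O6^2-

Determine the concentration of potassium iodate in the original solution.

0.5053 M

n(S2O3^2-) = 0.02948 × 0.2052 = 6.049 × 10^-3 mol
n(I2) = n(S2O3^2-)/2 = 3.025 × 10^-3 mol
From the 1:3 ratio, n(IO3^-) in the aliquot = 1/3 × 3.025 × 10^-3 = 1.008 × 10^-3 mol
[IO3^-]_dilute = 1.008 × 10^-3 / 0.02055 = 0.04906 mol/L
[IO3^-]_original = 0.04906 × 100.0/9.709 = 0.5053 mol/L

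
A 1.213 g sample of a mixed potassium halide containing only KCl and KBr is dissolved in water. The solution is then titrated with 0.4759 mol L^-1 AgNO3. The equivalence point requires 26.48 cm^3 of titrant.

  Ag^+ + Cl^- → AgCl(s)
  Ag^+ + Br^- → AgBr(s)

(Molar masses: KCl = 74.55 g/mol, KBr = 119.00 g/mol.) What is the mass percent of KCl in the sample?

n(AgNO3) = 0.02648 × 0.4759 = 0.01260 mol
Let x = n(KCl), y = n(KBr).
Titrant: 1x + 1y = 0.01260;  mass: 74.55x + 119.00y = 1.213
Solving, x = 6.448 × 10^-3 mol, y = 6.154 × 10^-3 mol
mass of KCl = 6.448 × 10^-3 × 74.55 = 0.4807 g
% KCl = 0.4807 / 1.213 × 100 = 39.63 %

39.63 %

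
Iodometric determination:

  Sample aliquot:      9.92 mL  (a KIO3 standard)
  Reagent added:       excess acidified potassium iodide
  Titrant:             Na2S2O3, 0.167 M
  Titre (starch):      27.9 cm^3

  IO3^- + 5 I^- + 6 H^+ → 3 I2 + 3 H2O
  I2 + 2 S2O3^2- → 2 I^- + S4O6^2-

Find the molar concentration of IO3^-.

n(S2O3^2-) = 0.0279 × 0.167 = 4.66 × 10^-3 mol
n(I2) = n(S2O3^2-)/2 = 2.33 × 10^-3 mol
From the 1:3 ratio, n(IO3^-) in the aliquot = 1/3 × 2.33 × 10^-3 = 7.77 × 10^-4 mol
[IO3^-] = 7.77 × 10^-4 / 0.00992 = 0.0783 mol/L

0.0783 M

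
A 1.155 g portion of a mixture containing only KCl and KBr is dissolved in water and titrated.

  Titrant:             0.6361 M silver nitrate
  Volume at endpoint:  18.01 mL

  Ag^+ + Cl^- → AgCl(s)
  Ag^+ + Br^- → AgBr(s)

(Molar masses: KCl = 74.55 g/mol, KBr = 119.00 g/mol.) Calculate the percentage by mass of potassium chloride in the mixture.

n(AgNO3) = 0.01801 × 0.6361 = 0.01146 mol
Let x = n(KCl), y = n(KBr).
Titrant: 1x + 1y = 0.01146;  mass: 74.55x + 119.00y = 1.155
Solving, x = 4.686 × 10^-3 mol, y = 6.770 × 10^-3 mol
mass of KCl = 4.686 × 10^-3 × 74.55 = 0.3493 g
% KCl = 0.3493 / 1.155 × 100 = 30.24 %

30.24 %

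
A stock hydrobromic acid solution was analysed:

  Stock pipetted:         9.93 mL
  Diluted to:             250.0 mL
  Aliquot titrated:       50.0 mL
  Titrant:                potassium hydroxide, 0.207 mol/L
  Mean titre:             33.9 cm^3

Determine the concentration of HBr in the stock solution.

3.53 mol/L

HBr + KOH → KBr + H2O
n(KOH) = 0.0339 × 0.207 = 7.02 × 10^-3 mol
n(HBr) in the aliquot = 7.02 × 10^-3 mol (1:1 ratio)
[HBr]_dilute = 7.02 × 10^-3 / 0.0500 = 0.140 mol/L
Dilution factor = 250.0 / 9.93 = 25.18
[HBr]_stock = 0.140 × 25.18 = 3.53 mol/L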